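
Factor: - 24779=  -  71^1*349^1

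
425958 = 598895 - 172937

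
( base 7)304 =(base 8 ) 227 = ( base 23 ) 6D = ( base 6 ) 411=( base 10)151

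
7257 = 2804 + 4453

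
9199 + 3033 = 12232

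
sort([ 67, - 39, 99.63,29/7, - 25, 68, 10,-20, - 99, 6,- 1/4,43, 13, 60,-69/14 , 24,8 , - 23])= [ - 99, - 39, -25, - 23,  -  20, - 69/14,-1/4, 29/7, 6, 8, 10, 13, 24 , 43, 60, 67, 68,99.63]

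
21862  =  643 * 34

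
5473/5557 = 5473/5557 = 0.98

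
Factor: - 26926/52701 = -2^1 *3^( - 1)*11^( - 1)*1597^(-1)  *13463^1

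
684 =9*76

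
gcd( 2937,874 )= 1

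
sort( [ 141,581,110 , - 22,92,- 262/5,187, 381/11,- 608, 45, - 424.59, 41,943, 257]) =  [ - 608,  -  424.59,-262/5 ,  -  22,381/11 , 41,  45 , 92 , 110,  141,187,257, 581, 943 ] 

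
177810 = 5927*30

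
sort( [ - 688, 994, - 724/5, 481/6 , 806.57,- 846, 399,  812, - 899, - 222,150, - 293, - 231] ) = [-899, - 846, - 688, - 293, - 231, - 222, - 724/5,481/6,  150,  399,806.57,812,994 ] 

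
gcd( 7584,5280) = 96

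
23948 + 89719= 113667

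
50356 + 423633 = 473989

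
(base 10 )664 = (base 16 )298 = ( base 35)IY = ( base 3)220121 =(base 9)817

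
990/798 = 1+32/133  =  1.24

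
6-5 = 1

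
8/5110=4/2555=0.00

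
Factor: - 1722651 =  - 3^1*7^1*82031^1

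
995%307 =74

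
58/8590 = 29/4295=   0.01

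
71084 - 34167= 36917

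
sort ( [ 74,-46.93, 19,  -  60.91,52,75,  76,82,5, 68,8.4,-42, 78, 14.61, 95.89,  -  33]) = [-60.91,  -  46.93,- 42, - 33, 5, 8.4,  14.61, 19,52,68, 74,75,76,78,82, 95.89 ] 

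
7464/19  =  392 + 16/19  =  392.84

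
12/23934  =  2/3989 = 0.00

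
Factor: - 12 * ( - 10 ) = 120 = 2^3*3^1*5^1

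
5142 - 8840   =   - 3698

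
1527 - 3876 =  - 2349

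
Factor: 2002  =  2^1*7^1*11^1*13^1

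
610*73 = 44530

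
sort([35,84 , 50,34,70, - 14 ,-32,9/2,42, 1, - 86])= [ - 86 , - 32 , - 14, 1,9/2 , 34,35, 42, 50, 70,84 ] 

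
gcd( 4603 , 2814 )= 1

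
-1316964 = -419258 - 897706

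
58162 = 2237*26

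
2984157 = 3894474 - 910317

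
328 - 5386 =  - 5058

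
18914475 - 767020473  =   - 748105998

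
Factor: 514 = 2^1 * 257^1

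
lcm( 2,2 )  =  2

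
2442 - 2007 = 435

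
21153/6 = 7051/2 = 3525.50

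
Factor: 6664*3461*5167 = 2^3*7^2*17^1*3461^1*5167^1 = 119172225368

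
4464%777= 579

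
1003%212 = 155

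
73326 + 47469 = 120795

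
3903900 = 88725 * 44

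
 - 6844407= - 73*93759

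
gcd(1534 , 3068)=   1534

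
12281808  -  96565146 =-84283338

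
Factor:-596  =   -2^2 * 149^1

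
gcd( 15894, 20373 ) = 3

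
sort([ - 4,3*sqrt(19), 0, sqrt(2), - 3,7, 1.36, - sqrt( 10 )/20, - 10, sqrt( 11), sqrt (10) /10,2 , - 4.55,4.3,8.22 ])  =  [ - 10, - 4.55, - 4,  -  3, - sqrt( 10)/20, 0,sqrt( 10)/10,1.36,  sqrt (2),2, sqrt( 11),4.3, 7,  8.22, 3*sqrt(19) ] 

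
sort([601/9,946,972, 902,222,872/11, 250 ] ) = [601/9, 872/11,222 , 250, 902,946,972]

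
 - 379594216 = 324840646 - 704434862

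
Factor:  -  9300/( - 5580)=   3^( - 1) * 5^1 =5/3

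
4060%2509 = 1551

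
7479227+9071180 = 16550407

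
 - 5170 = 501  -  5671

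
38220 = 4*9555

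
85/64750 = 17/12950=0.00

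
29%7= 1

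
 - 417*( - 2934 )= 1223478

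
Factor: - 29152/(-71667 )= 2^5*3^( - 2 )*911^1 * 7963^( - 1 )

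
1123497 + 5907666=7031163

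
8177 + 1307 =9484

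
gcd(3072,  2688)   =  384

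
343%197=146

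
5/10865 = 1/2173 = 0.00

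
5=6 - 1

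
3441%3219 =222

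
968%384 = 200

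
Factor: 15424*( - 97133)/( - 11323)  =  1498179392/11323 = 2^6*13^ ( - 2) *67^(  -  1 )*137^1*241^1*709^1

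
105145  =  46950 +58195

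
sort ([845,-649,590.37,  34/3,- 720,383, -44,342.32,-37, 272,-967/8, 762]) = [  -  720,-649,  -  967/8,-44,-37 , 34/3, 272 , 342.32 , 383, 590.37,  762, 845] 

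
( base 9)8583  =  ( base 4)1202220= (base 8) 14250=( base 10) 6312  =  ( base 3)22122210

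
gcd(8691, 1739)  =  1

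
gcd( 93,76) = 1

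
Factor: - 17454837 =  - 3^1  *  5818279^1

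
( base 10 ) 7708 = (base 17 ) 19b7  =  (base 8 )17034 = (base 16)1e1c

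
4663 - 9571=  - 4908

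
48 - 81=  - 33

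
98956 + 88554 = 187510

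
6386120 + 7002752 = 13388872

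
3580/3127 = 3580/3127= 1.14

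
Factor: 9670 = 2^1*5^1*967^1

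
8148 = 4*2037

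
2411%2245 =166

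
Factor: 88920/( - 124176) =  - 285/398 = - 2^( - 1) * 3^1* 5^1*19^1*199^(-1)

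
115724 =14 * 8266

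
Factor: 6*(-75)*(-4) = 2^3 * 3^2*5^2 = 1800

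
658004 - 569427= 88577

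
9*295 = 2655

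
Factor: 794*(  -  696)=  - 552624 = - 2^4*3^1*29^1*397^1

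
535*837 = 447795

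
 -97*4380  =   - 424860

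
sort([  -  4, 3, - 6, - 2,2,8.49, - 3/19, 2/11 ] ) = [ -6, - 4, - 2, - 3/19, 2/11,2, 3, 8.49] 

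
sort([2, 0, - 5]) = [-5, 0, 2 ] 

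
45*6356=286020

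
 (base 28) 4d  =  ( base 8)175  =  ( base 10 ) 125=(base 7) 236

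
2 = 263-261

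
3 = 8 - 5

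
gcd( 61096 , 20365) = 1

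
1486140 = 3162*470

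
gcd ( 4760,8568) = 952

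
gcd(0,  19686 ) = 19686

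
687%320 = 47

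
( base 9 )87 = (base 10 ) 79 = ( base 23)3a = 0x4F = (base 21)3G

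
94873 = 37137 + 57736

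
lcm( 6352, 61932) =247728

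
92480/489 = 189 + 59/489 = 189.12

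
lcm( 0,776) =0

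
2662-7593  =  -4931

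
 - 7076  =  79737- 86813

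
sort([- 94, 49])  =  [ - 94,49]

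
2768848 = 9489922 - 6721074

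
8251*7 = 57757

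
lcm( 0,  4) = 0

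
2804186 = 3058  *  917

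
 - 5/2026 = -5/2026 = - 0.00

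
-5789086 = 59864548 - 65653634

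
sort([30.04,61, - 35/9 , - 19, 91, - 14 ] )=[-19, - 14, - 35/9, 30.04,  61,91]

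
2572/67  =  2572/67= 38.39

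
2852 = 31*92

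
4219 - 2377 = 1842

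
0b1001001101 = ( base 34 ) hb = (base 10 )589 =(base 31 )j0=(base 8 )1115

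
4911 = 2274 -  - 2637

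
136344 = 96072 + 40272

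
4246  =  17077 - 12831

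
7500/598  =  3750/299 = 12.54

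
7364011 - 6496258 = 867753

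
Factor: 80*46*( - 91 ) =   -  2^5*5^1*7^1*13^1*23^1 = -  334880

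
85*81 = 6885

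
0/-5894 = 0/1  =  - 0.00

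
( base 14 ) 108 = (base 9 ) 246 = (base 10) 204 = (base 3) 21120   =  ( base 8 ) 314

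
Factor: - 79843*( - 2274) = 2^1*3^1 * 379^1 * 79843^1 = 181562982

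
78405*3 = 235215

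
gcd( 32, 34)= 2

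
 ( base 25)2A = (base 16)3C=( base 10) 60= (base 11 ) 55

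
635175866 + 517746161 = 1152922027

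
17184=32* 537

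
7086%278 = 136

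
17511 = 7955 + 9556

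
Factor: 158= 2^1*79^1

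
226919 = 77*2947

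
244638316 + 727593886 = 972232202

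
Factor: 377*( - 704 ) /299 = -2^6*11^1*23^( - 1)*29^1  =  - 20416/23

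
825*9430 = 7779750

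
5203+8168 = 13371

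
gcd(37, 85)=1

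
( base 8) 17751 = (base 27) b5f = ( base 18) 173f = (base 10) 8169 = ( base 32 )7V9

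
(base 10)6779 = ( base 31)71L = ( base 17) 167D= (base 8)15173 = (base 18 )12gb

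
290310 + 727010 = 1017320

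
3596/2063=3596/2063 = 1.74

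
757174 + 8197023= 8954197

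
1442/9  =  160 + 2/9 = 160.22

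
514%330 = 184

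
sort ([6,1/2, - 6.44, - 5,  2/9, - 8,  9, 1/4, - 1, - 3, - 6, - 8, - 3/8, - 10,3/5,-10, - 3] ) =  [ - 10,-10, - 8, - 8, - 6.44, - 6,-5, - 3, - 3, - 1, - 3/8, 2/9, 1/4,  1/2, 3/5,6, 9]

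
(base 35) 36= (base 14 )7d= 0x6f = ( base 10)111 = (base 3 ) 11010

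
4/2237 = 4/2237 = 0.00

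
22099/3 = 7366 + 1/3 = 7366.33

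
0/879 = 0= 0.00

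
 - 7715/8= -965 +5/8 = - 964.38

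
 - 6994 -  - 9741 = 2747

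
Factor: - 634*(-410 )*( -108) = -2^4*3^3*5^1*41^1*317^1 = - 28073520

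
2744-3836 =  - 1092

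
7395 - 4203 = 3192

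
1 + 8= 9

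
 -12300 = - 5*2460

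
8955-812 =8143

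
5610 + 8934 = 14544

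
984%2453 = 984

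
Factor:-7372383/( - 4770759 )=7^(- 1)*157^( - 1) * 1447^(-1 )*2457461^1 = 2457461/1590253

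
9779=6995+2784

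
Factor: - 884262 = -2^1*3^1*147377^1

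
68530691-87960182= - 19429491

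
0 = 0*196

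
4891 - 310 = 4581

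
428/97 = 428/97 = 4.41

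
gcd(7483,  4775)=1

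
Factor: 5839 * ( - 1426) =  - 2^1 * 23^1*31^1 * 5839^1 =- 8326414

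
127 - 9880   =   - 9753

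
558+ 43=601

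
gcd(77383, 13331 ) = 1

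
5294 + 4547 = 9841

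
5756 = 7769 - 2013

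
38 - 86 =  - 48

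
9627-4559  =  5068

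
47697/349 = 136 + 233/349= 136.67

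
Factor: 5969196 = 2^2*3^2 * 165811^1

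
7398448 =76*97348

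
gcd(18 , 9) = 9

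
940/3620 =47/181 = 0.26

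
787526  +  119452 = 906978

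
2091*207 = 432837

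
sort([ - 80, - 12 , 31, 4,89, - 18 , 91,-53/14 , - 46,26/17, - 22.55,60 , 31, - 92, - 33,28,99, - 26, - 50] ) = [ - 92,-80, - 50, - 46,-33 , - 26, - 22.55, - 18, - 12 ,  -  53/14,26/17,4, 28,  31, 31, 60, 89,  91,99]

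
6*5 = 30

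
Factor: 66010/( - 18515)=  - 2^1*23^(  -  1 )*41^1=- 82/23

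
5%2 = 1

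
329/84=3 + 11/12 = 3.92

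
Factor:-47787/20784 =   -  15929/6928 = - 2^( - 4 )*17^1*433^( - 1)*937^1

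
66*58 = 3828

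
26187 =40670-14483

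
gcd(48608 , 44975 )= 7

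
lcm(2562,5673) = 79422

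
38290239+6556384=44846623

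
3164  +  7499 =10663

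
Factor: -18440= - 2^3*5^1*461^1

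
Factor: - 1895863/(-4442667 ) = 3^( - 1 )*53^1*193^( - 1 )*7673^(  -  1 ) * 35771^1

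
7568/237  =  31 + 221/237 = 31.93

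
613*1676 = 1027388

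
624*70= 43680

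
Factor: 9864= 2^3 *3^2 * 137^1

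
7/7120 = 7/7120 = 0.00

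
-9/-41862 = 3/13954  =  0.00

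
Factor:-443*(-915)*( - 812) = - 329140140 = - 2^2*3^1*5^1*7^1* 29^1*61^1*443^1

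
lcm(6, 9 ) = 18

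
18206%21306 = 18206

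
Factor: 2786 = 2^1*7^1*199^1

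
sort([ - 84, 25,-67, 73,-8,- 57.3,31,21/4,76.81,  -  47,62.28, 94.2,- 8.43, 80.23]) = [ - 84, - 67, - 57.3, - 47, - 8.43,- 8,21/4,25,  31,62.28,73,76.81, 80.23, 94.2]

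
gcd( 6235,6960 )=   145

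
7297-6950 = 347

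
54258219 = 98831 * 549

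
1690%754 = 182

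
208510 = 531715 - 323205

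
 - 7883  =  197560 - 205443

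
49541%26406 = 23135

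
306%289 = 17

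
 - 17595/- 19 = 17595/19 =926.05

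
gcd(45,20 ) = 5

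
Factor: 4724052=2^2*3^1*393671^1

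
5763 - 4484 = 1279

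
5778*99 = 572022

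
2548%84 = 28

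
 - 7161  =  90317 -97478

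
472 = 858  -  386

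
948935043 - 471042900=477892143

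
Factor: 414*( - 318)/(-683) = 2^2 * 3^3*23^1*53^1*683^( - 1) = 131652/683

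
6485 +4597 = 11082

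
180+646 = 826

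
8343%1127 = 454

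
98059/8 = 12257 +3/8= 12257.38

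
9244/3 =3081  +  1/3 = 3081.33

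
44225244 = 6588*6713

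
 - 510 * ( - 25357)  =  12932070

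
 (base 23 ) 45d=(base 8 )4304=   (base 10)2244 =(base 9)3063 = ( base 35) 1T4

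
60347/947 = 60347/947 =63.72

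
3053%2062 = 991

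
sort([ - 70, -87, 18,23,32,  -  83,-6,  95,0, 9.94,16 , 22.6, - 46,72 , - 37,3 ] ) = [ - 87 ,- 83, - 70 ,- 46, - 37,-6,  0 , 3,9.94 , 16,18, 22.6, 23 , 32, 72,95 ] 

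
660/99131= 660/99131 = 0.01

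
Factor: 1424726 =2^1*193^1  *  3691^1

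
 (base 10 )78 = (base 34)2A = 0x4E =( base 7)141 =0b1001110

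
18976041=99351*191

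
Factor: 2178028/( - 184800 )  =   - 2^( - 3 )*3^( -1 )*5^( - 2 )*7^( - 1 ) * 11^( - 1)*73^1 *7459^1=-544507/46200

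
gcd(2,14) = 2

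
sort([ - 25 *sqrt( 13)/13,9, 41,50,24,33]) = [ - 25*sqrt (13 )/13,9,24,33 , 41,50]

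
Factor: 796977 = 3^2* 17^1*  5209^1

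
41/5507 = 41/5507 = 0.01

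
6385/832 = 6385/832 = 7.67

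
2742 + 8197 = 10939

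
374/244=187/122=1.53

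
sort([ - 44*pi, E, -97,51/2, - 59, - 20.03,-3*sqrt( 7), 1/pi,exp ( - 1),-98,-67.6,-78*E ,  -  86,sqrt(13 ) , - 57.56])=[-78*E,- 44 * pi,-98 , - 97, - 86, - 67.6, - 59, - 57.56, - 20.03, - 3*sqrt (7) , 1/pi,  exp(-1),E, sqrt(13),51/2]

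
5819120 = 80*72739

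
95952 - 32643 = 63309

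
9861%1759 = 1066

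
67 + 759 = 826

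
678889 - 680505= - 1616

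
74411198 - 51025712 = 23385486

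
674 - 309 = 365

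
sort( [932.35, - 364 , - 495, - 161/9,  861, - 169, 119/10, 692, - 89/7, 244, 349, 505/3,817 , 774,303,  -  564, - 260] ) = [ -564 ,-495, - 364,-260, - 169, - 161/9,-89/7,119/10,505/3, 244,303, 349,692,774,817, 861, 932.35]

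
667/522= 1 + 5/18 = 1.28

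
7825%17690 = 7825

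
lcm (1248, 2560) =99840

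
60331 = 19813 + 40518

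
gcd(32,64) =32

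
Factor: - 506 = -2^1*11^1*23^1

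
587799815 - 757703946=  - 169904131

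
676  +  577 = 1253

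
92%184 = 92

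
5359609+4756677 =10116286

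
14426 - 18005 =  - 3579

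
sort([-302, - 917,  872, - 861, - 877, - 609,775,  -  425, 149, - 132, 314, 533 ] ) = [ - 917, - 877, - 861, - 609,-425,  -  302, -132 , 149, 314 , 533, 775, 872 ] 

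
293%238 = 55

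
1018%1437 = 1018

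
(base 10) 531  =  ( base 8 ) 1023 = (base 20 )16b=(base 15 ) 256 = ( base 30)HL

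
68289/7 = 9755 + 4/7 =9755.57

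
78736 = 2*39368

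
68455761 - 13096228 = 55359533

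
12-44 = -32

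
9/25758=1/2862  =  0.00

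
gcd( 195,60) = 15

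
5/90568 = 5/90568 = 0.00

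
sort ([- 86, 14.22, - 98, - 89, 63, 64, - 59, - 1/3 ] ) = [ - 98, - 89, - 86,- 59, -1/3,14.22, 63, 64] 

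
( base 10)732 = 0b1011011100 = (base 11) 606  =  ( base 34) LI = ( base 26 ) 124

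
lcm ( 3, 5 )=15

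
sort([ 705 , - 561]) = [ - 561, 705 ] 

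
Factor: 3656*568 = 2076608= 2^6*71^1*457^1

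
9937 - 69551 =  - 59614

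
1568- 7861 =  - 6293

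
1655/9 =1655/9 = 183.89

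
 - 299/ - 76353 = 299/76353 = 0.00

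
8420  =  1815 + 6605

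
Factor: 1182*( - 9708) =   -  11474856 = - 2^3*3^2*197^1*809^1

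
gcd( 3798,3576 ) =6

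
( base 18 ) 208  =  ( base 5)10111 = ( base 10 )656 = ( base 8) 1220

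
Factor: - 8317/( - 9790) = 2^ ( - 1 )*5^( - 1)*11^(-1 ) * 89^(-1)* 8317^1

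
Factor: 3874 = 2^1 * 13^1*149^1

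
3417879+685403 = 4103282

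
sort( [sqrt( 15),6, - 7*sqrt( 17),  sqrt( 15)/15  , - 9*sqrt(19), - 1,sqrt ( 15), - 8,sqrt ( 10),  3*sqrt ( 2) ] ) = [ - 9 * sqrt (19), - 7 * sqrt (17), - 8, - 1,sqrt( 15) /15,sqrt( 10 ),sqrt(15),sqrt( 15), 3 * sqrt( 2), 6]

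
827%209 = 200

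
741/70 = 10 + 41/70 = 10.59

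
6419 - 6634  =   - 215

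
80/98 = 40/49 = 0.82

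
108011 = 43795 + 64216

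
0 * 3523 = 0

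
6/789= 2/263 = 0.01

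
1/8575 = 1/8575 = 0.00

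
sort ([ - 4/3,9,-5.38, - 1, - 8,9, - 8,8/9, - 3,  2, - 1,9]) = [ - 8, - 8, - 5.38 , - 3,-4/3, - 1, - 1,8/9, 2, 9,9,9 ]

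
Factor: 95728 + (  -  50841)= 44887^1 = 44887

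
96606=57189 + 39417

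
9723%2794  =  1341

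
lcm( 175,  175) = 175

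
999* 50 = 49950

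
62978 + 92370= 155348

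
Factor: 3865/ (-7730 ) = -2^(- 1 ) = - 1/2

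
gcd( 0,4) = 4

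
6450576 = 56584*114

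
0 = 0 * 17806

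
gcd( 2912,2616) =8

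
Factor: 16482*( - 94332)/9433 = -1554780024/9433 = - 2^3*3^2*  7^1*41^1*67^1 * 1123^1*9433^( - 1) 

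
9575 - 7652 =1923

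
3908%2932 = 976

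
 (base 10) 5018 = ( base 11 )3852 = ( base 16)139A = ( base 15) 1748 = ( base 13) 2390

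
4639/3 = 4639/3 =1546.33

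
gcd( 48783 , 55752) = 6969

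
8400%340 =240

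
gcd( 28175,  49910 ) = 805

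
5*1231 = 6155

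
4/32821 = 4/32821 = 0.00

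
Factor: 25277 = 7^1*23^1*157^1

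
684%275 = 134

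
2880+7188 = 10068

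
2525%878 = 769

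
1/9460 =1/9460 = 0.00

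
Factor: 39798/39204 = 67/66 = 2^( - 1)*3^ ( - 1)*11^ ( - 1)*67^1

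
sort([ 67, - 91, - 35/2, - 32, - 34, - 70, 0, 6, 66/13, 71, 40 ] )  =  [  -  91, - 70, - 34, - 32, - 35/2,0, 66/13,  6,40, 67,71]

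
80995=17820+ 63175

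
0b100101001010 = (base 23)4B9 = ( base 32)2aa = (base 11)1872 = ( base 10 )2378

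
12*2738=32856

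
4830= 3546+1284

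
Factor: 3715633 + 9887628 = 7^1*1943323^1= 13603261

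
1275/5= 255 = 255.00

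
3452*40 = 138080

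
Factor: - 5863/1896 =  - 2^( - 3)*3^(-1)*11^1*13^1*41^1*79^(-1)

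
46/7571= 46/7571 = 0.01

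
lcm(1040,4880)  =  63440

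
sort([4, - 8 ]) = [ - 8,4]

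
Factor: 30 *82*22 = 2^3 * 3^1*5^1*11^1*41^1 = 54120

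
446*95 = 42370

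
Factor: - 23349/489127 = - 3^1*43^1*181^1*489127^(-1)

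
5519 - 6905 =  - 1386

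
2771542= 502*5521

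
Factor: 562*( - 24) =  -2^4 * 3^1*281^1 = - 13488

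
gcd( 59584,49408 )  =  64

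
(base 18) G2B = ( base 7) 21152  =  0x146f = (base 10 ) 5231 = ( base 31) 5dn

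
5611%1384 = 75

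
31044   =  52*597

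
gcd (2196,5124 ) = 732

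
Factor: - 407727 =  - 3^3*15101^1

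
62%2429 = 62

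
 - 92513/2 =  - 92513/2=- 46256.50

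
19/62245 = 19/62245 = 0.00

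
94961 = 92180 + 2781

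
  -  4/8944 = -1/2236 = -0.00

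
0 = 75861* 0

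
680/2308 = 170/577 = 0.29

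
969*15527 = 15045663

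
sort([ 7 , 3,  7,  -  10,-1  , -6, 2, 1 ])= [ - 10, - 6, - 1 , 1, 2,3,7 , 7 ] 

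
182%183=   182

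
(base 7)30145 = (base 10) 7285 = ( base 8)16165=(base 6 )53421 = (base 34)6A9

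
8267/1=8267 = 8267.00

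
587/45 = 13 + 2/45 = 13.04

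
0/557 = 0 = 0.00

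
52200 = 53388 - 1188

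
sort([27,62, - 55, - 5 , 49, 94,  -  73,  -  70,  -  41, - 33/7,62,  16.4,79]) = [ - 73, - 70 , - 55,  -  41, -5, - 33/7,16.4,27,49, 62, 62, 79,94]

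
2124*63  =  133812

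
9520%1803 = 505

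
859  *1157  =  993863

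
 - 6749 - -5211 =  - 1538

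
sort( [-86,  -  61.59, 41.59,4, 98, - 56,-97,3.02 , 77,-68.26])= [-97, - 86, - 68.26,-61.59 ,  -  56,3.02,  4,  41.59,77,  98]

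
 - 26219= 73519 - 99738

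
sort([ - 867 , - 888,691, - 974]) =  [ - 974, - 888,-867,691 ] 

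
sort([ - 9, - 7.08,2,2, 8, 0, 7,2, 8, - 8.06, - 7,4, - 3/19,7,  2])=[ - 9,- 8.06, - 7.08, - 7, - 3/19 , 0,2,  2, 2,2,4,7,7, 8,8 ] 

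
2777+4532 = 7309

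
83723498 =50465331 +33258167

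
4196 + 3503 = 7699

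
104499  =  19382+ 85117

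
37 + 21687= 21724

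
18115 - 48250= -30135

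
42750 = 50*855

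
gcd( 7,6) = 1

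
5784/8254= 2892/4127 = 0.70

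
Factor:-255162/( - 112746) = 43/19 = 19^( - 1)*43^1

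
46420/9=5157+7/9  =  5157.78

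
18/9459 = 2/1051 = 0.00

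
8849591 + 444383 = 9293974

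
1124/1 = 1124  =  1124.00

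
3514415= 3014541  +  499874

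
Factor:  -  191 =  - 191^1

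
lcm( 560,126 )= 5040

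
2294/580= 3+277/290=3.96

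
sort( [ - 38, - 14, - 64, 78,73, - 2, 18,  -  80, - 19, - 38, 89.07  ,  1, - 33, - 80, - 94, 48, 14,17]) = [ - 94, - 80, - 80, - 64, - 38, - 38, - 33, - 19,-14, - 2 , 1,14, 17, 18, 48, 73, 78,  89.07] 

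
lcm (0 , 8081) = 0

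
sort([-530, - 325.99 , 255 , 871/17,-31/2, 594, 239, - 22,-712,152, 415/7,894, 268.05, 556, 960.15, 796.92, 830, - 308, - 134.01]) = [-712,- 530,-325.99,-308,-134.01, - 22, - 31/2,871/17,  415/7,  152,239,255,268.05, 556, 594,  796.92,830 , 894,960.15 ] 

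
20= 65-45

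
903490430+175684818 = 1079175248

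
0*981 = 0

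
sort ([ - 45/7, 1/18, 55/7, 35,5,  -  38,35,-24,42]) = [ - 38, - 24, - 45/7,1/18, 5 , 55/7, 35,  35, 42 ] 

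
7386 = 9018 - 1632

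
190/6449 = 190/6449 = 0.03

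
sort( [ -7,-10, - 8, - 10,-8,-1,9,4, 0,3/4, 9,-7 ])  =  [ - 10,-10, - 8, - 8,-7, - 7, - 1, 0, 3/4,4,9, 9]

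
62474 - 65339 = -2865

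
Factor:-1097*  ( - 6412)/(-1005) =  - 2^2 * 3^( - 1) * 5^( - 1)*7^1*67^ ( - 1)* 229^1*1097^1  =  -7033964/1005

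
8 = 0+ 8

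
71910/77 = 933+ 69/77 = 933.90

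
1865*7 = 13055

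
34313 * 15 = 514695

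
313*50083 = 15675979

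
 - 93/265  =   - 1 + 172/265 = - 0.35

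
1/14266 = 1/14266 = 0.00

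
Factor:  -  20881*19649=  - 7^3*19^1 *157^1*401^1 = -410290769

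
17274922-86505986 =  - 69231064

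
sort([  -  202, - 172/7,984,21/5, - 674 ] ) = [ - 674, - 202,- 172/7,21/5  ,  984 ]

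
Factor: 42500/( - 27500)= - 11^( - 1 )*17^1 = - 17/11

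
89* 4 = 356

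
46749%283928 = 46749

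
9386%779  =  38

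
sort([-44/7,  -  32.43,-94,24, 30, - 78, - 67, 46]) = [ - 94, - 78, -67, -32.43, - 44/7,24,30,46]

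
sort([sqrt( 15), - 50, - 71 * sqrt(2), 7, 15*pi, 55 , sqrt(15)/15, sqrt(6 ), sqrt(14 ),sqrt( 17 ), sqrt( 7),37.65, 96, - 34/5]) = [ - 71*sqrt(2), - 50,- 34/5,sqrt( 15 )/15,sqrt( 6),  sqrt (7),sqrt( 14),sqrt( 15), sqrt(17),7, 37.65,  15 * pi, 55,96]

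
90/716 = 45/358 =0.13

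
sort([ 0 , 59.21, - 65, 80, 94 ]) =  [ - 65,0 , 59.21, 80, 94 ]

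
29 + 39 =68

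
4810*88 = 423280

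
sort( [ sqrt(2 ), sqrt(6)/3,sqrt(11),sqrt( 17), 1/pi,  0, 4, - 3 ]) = [ - 3,  0,1/pi, sqrt (6 ) /3, sqrt ( 2 ), sqrt(11 ), 4 , sqrt(17)]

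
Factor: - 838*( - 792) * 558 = 2^5*3^4*11^1*31^1*419^1 = 370342368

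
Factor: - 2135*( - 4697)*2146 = 2^1*5^1*7^2*11^1*29^1*37^1*61^2   =  21520291870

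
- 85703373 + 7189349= - 78514024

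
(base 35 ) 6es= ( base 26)bgg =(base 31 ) 85P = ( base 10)7868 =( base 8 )17274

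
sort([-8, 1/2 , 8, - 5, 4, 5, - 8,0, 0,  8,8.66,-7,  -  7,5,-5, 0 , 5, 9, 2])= [  -  8, - 8, - 7, - 7, - 5,-5,0, 0, 0,1/2, 2, 4, 5,  5,5, 8, 8, 8.66,9]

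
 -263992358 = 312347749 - 576340107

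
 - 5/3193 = -5/3193 = -0.00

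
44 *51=2244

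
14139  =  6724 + 7415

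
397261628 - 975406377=-578144749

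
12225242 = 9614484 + 2610758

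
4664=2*2332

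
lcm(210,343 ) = 10290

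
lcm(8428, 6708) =328692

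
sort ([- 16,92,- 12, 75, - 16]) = [ - 16 , - 16, - 12,75,  92] 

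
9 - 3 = 6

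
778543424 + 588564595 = 1367108019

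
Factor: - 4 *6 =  - 24 = - 2^3*3^1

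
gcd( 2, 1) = 1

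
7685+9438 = 17123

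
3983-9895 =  - 5912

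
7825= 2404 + 5421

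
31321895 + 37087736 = 68409631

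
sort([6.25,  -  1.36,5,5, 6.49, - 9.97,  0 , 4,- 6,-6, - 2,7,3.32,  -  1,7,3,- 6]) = [-9.97 , - 6, - 6 ,-6, - 2, -1.36 ,-1,0,3,3.32,4,5,5,6.25,6.49, 7 , 7 ] 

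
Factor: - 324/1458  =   - 2/9 = - 2^1*3^( - 2)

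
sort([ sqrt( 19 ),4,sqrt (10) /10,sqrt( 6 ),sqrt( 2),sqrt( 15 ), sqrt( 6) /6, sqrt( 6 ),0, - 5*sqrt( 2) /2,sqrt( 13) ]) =[ - 5* sqrt(2 )/2, 0,sqrt( 10) /10, sqrt(6 ) /6,sqrt(2),  sqrt( 6),sqrt(  6), sqrt( 13 ),sqrt( 15), 4, sqrt(19)]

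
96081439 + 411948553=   508029992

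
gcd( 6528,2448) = 816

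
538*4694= 2525372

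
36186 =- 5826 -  - 42012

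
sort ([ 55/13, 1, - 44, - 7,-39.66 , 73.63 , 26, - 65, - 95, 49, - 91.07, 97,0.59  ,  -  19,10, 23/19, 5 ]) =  [  -  95, - 91.07, - 65, - 44, - 39.66, - 19, - 7, 0.59,1, 23/19, 55/13, 5, 10,26, 49 , 73.63,97 ] 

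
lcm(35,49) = 245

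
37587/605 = 62 + 7/55=62.13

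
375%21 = 18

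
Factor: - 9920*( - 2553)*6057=2^6*3^3*5^1*23^1*31^1*37^1*673^1 = 153398128320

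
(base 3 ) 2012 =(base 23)2d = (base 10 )59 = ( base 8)73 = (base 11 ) 54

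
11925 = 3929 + 7996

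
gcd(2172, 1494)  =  6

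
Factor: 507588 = 2^2*3^1*42299^1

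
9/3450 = 3/1150 =0.00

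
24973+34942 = 59915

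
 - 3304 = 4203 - 7507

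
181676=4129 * 44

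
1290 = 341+949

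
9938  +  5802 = 15740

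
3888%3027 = 861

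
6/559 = 6/559 = 0.01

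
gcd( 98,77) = 7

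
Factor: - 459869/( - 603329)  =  577/757= 577^1*757^( - 1)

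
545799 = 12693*43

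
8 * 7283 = 58264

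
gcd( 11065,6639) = 2213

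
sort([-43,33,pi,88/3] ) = [  -  43,pi, 88/3, 33] 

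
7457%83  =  70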